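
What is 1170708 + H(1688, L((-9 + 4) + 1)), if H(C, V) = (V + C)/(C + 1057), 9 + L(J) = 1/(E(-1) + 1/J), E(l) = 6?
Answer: 73912688201/63135 ≈ 1.1707e+6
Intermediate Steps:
L(J) = -9 + 1/(6 + 1/J)
H(C, V) = (C + V)/(1057 + C)
1170708 + H(1688, L((-9 + 4) + 1)) = 1170708 + (1688 + (-9 - 53*((-9 + 4) + 1))/(1 + 6*((-9 + 4) + 1)))/(1057 + 1688) = 1170708 + (1688 + (-9 - 53*(-5 + 1))/(1 + 6*(-5 + 1)))/2745 = 1170708 + (1688 + (-9 - 53*(-4))/(1 + 6*(-4)))/2745 = 1170708 + (1688 + (-9 + 212)/(1 - 24))/2745 = 1170708 + (1688 + 203/(-23))/2745 = 1170708 + (1688 - 1/23*203)/2745 = 1170708 + (1688 - 203/23)/2745 = 1170708 + (1/2745)*(38621/23) = 1170708 + 38621/63135 = 73912688201/63135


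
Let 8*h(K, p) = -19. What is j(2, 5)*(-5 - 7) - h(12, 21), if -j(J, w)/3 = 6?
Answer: 1747/8 ≈ 218.38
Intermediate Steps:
j(J, w) = -18 (j(J, w) = -3*6 = -18)
h(K, p) = -19/8 (h(K, p) = (1/8)*(-19) = -19/8)
j(2, 5)*(-5 - 7) - h(12, 21) = -18*(-5 - 7) - 1*(-19/8) = -18*(-12) + 19/8 = 216 + 19/8 = 1747/8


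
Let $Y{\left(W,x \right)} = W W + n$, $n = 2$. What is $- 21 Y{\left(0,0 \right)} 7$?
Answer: $-294$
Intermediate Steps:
$Y{\left(W,x \right)} = 2 + W^{2}$ ($Y{\left(W,x \right)} = W W + 2 = W^{2} + 2 = 2 + W^{2}$)
$- 21 Y{\left(0,0 \right)} 7 = - 21 \left(2 + 0^{2}\right) 7 = - 21 \left(2 + 0\right) 7 = \left(-21\right) 2 \cdot 7 = \left(-42\right) 7 = -294$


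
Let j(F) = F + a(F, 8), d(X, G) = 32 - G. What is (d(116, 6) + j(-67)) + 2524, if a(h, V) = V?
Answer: 2491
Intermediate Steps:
j(F) = 8 + F (j(F) = F + 8 = 8 + F)
(d(116, 6) + j(-67)) + 2524 = ((32 - 1*6) + (8 - 67)) + 2524 = ((32 - 6) - 59) + 2524 = (26 - 59) + 2524 = -33 + 2524 = 2491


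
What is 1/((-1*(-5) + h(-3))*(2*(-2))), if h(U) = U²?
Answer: -1/56 ≈ -0.017857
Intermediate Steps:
1/((-1*(-5) + h(-3))*(2*(-2))) = 1/((-1*(-5) + (-3)²)*(2*(-2))) = 1/((5 + 9)*(-4)) = 1/(14*(-4)) = 1/(-56) = -1/56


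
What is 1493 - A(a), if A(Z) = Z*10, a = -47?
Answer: 1963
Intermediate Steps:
A(Z) = 10*Z
1493 - A(a) = 1493 - 10*(-47) = 1493 - 1*(-470) = 1493 + 470 = 1963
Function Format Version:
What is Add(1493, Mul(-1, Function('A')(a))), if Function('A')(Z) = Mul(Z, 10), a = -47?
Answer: 1963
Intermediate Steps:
Function('A')(Z) = Mul(10, Z)
Add(1493, Mul(-1, Function('A')(a))) = Add(1493, Mul(-1, Mul(10, -47))) = Add(1493, Mul(-1, -470)) = Add(1493, 470) = 1963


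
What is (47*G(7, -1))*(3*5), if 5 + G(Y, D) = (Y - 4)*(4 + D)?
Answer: 2820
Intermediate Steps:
G(Y, D) = -5 + (-4 + Y)*(4 + D) (G(Y, D) = -5 + (Y - 4)*(4 + D) = -5 + (-4 + Y)*(4 + D))
(47*G(7, -1))*(3*5) = (47*(-21 - 4*(-1) + 4*7 - 1*7))*(3*5) = (47*(-21 + 4 + 28 - 7))*15 = (47*4)*15 = 188*15 = 2820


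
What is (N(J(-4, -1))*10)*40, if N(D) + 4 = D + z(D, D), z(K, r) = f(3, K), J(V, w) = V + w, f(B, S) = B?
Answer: -2400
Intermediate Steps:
z(K, r) = 3
N(D) = -1 + D (N(D) = -4 + (D + 3) = -4 + (3 + D) = -1 + D)
(N(J(-4, -1))*10)*40 = ((-1 + (-4 - 1))*10)*40 = ((-1 - 5)*10)*40 = -6*10*40 = -60*40 = -2400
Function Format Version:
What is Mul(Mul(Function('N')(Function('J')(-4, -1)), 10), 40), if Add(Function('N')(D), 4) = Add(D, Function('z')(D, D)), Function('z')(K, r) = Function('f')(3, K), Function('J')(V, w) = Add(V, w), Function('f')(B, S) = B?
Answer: -2400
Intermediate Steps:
Function('z')(K, r) = 3
Function('N')(D) = Add(-1, D) (Function('N')(D) = Add(-4, Add(D, 3)) = Add(-4, Add(3, D)) = Add(-1, D))
Mul(Mul(Function('N')(Function('J')(-4, -1)), 10), 40) = Mul(Mul(Add(-1, Add(-4, -1)), 10), 40) = Mul(Mul(Add(-1, -5), 10), 40) = Mul(Mul(-6, 10), 40) = Mul(-60, 40) = -2400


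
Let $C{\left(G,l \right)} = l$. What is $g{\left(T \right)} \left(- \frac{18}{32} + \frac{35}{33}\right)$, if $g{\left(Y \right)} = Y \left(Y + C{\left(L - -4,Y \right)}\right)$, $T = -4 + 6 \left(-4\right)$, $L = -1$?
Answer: $\frac{25774}{33} \approx 781.03$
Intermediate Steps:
$T = -28$ ($T = -4 - 24 = -28$)
$g{\left(Y \right)} = 2 Y^{2}$ ($g{\left(Y \right)} = Y \left(Y + Y\right) = Y 2 Y = 2 Y^{2}$)
$g{\left(T \right)} \left(- \frac{18}{32} + \frac{35}{33}\right) = 2 \left(-28\right)^{2} \left(- \frac{18}{32} + \frac{35}{33}\right) = 2 \cdot 784 \left(\left(-18\right) \frac{1}{32} + 35 \cdot \frac{1}{33}\right) = 1568 \left(- \frac{9}{16} + \frac{35}{33}\right) = 1568 \cdot \frac{263}{528} = \frac{25774}{33}$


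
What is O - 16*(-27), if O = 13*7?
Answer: 523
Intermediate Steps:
O = 91
O - 16*(-27) = 91 - 16*(-27) = 91 + 432 = 523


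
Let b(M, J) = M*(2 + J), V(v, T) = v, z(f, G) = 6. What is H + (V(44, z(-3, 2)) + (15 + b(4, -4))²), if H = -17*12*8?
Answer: -1539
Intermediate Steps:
H = -1632 (H = -204*8 = -1632)
H + (V(44, z(-3, 2)) + (15 + b(4, -4))²) = -1632 + (44 + (15 + 4*(2 - 4))²) = -1632 + (44 + (15 + 4*(-2))²) = -1632 + (44 + (15 - 8)²) = -1632 + (44 + 7²) = -1632 + (44 + 49) = -1632 + 93 = -1539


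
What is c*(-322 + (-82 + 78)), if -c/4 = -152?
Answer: -198208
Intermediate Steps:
c = 608 (c = -4*(-152) = 608)
c*(-322 + (-82 + 78)) = 608*(-322 + (-82 + 78)) = 608*(-322 - 4) = 608*(-326) = -198208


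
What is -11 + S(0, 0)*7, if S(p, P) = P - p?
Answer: -11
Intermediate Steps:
-11 + S(0, 0)*7 = -11 + (0 - 1*0)*7 = -11 + (0 + 0)*7 = -11 + 0*7 = -11 + 0 = -11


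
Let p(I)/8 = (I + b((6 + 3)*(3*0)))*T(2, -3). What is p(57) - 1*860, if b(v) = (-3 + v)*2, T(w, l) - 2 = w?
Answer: 772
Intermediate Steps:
T(w, l) = 2 + w
b(v) = -6 + 2*v
p(I) = -192 + 32*I (p(I) = 8*((I + (-6 + 2*((6 + 3)*(3*0))))*(2 + 2)) = 8*((I + (-6 + 2*(9*0)))*4) = 8*((I + (-6 + 2*0))*4) = 8*((I + (-6 + 0))*4) = 8*((I - 6)*4) = 8*((-6 + I)*4) = 8*(-24 + 4*I) = -192 + 32*I)
p(57) - 1*860 = (-192 + 32*57) - 1*860 = (-192 + 1824) - 860 = 1632 - 860 = 772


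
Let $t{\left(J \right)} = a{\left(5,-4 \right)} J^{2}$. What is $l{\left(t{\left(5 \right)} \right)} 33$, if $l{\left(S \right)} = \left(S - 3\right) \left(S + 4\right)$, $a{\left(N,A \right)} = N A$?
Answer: $8233104$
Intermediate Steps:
$a{\left(N,A \right)} = A N$
$t{\left(J \right)} = - 20 J^{2}$ ($t{\left(J \right)} = \left(-4\right) 5 J^{2} = - 20 J^{2}$)
$l{\left(S \right)} = \left(-3 + S\right) \left(4 + S\right)$
$l{\left(t{\left(5 \right)} \right)} 33 = \left(-12 - 20 \cdot 5^{2} + \left(- 20 \cdot 5^{2}\right)^{2}\right) 33 = \left(-12 - 500 + \left(\left(-20\right) 25\right)^{2}\right) 33 = \left(-12 - 500 + \left(-500\right)^{2}\right) 33 = \left(-12 - 500 + 250000\right) 33 = 249488 \cdot 33 = 8233104$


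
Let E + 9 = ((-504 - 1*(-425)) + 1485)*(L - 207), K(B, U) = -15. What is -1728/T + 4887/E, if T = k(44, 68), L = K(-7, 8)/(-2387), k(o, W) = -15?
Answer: 133366346109/1157862745 ≈ 115.18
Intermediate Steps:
L = 15/2387 (L = -15/(-2387) = -15*(-1/2387) = 15/2387 ≈ 0.0062840)
E = -694717647/2387 (E = -9 + ((-504 - 1*(-425)) + 1485)*(15/2387 - 207) = -9 + ((-504 + 425) + 1485)*(-494094/2387) = -9 + (-79 + 1485)*(-494094/2387) = -9 + 1406*(-494094/2387) = -9 - 694696164/2387 = -694717647/2387 ≈ -2.9104e+5)
T = -15
-1728/T + 4887/E = -1728/(-15) + 4887/(-694717647/2387) = -1728*(-1/15) + 4887*(-2387/694717647) = 576/5 - 3888423/231572549 = 133366346109/1157862745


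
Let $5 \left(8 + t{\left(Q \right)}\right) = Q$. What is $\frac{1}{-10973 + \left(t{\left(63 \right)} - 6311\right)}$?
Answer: $- \frac{5}{86397} \approx -5.7872 \cdot 10^{-5}$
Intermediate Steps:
$t{\left(Q \right)} = -8 + \frac{Q}{5}$
$\frac{1}{-10973 + \left(t{\left(63 \right)} - 6311\right)} = \frac{1}{-10973 + \left(\left(-8 + \frac{1}{5} \cdot 63\right) - 6311\right)} = \frac{1}{-10973 + \left(\left(-8 + \frac{63}{5}\right) - 6311\right)} = \frac{1}{-10973 + \left(\frac{23}{5} - 6311\right)} = \frac{1}{-10973 - \frac{31532}{5}} = \frac{1}{- \frac{86397}{5}} = - \frac{5}{86397}$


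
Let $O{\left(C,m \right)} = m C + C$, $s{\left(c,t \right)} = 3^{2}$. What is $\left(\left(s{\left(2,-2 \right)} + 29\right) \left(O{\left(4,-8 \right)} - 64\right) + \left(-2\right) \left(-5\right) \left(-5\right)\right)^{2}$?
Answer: $12574116$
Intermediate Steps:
$s{\left(c,t \right)} = 9$
$O{\left(C,m \right)} = C + C m$ ($O{\left(C,m \right)} = C m + C = C + C m$)
$\left(\left(s{\left(2,-2 \right)} + 29\right) \left(O{\left(4,-8 \right)} - 64\right) + \left(-2\right) \left(-5\right) \left(-5\right)\right)^{2} = \left(\left(9 + 29\right) \left(4 \left(1 - 8\right) - 64\right) + \left(-2\right) \left(-5\right) \left(-5\right)\right)^{2} = \left(38 \left(4 \left(-7\right) - 64\right) + 10 \left(-5\right)\right)^{2} = \left(38 \left(-28 - 64\right) - 50\right)^{2} = \left(38 \left(-92\right) - 50\right)^{2} = \left(-3496 - 50\right)^{2} = \left(-3546\right)^{2} = 12574116$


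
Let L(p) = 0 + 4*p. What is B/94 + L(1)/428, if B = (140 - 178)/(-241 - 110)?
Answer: 18530/1765179 ≈ 0.010498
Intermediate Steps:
B = 38/351 (B = -38/(-351) = -38*(-1/351) = 38/351 ≈ 0.10826)
L(p) = 4*p
B/94 + L(1)/428 = (38/351)/94 + (4*1)/428 = (38/351)*(1/94) + 4*(1/428) = 19/16497 + 1/107 = 18530/1765179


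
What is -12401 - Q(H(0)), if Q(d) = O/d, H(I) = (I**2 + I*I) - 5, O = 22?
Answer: -61983/5 ≈ -12397.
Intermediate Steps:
H(I) = -5 + 2*I**2 (H(I) = (I**2 + I**2) - 5 = 2*I**2 - 5 = -5 + 2*I**2)
Q(d) = 22/d
-12401 - Q(H(0)) = -12401 - 22/(-5 + 2*0**2) = -12401 - 22/(-5 + 2*0) = -12401 - 22/(-5 + 0) = -12401 - 22/(-5) = -12401 - 22*(-1)/5 = -12401 - 1*(-22/5) = -12401 + 22/5 = -61983/5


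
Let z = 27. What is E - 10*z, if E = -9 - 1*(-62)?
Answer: -217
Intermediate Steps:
E = 53 (E = -9 + 62 = 53)
E - 10*z = 53 - 10*27 = 53 - 270 = -217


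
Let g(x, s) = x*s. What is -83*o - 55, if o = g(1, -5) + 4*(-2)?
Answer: 1024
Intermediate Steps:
g(x, s) = s*x
o = -13 (o = -5*1 + 4*(-2) = -5 - 8 = -13)
-83*o - 55 = -83*(-13) - 55 = 1079 - 55 = 1024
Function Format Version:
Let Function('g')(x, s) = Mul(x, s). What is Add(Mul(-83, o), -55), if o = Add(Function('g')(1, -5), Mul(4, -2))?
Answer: 1024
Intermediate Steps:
Function('g')(x, s) = Mul(s, x)
o = -13 (o = Add(Mul(-5, 1), Mul(4, -2)) = Add(-5, -8) = -13)
Add(Mul(-83, o), -55) = Add(Mul(-83, -13), -55) = Add(1079, -55) = 1024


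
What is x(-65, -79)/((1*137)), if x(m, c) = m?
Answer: -65/137 ≈ -0.47445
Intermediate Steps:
x(-65, -79)/((1*137)) = -65/(1*137) = -65/137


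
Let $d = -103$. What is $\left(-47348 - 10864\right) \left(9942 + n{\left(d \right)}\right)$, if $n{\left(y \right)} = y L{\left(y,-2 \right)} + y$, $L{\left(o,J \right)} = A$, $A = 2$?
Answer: $-560756196$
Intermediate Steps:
$L{\left(o,J \right)} = 2$
$n{\left(y \right)} = 3 y$ ($n{\left(y \right)} = y 2 + y = 2 y + y = 3 y$)
$\left(-47348 - 10864\right) \left(9942 + n{\left(d \right)}\right) = \left(-47348 - 10864\right) \left(9942 + 3 \left(-103\right)\right) = - 58212 \left(9942 - 309\right) = \left(-58212\right) 9633 = -560756196$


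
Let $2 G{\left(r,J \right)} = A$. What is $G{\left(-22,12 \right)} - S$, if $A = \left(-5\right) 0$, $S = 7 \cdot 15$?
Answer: $-105$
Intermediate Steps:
$S = 105$
$A = 0$
$G{\left(r,J \right)} = 0$ ($G{\left(r,J \right)} = \frac{1}{2} \cdot 0 = 0$)
$G{\left(-22,12 \right)} - S = 0 - 105 = -105$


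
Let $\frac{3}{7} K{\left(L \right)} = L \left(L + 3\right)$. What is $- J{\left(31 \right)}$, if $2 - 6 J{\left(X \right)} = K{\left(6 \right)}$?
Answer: $\frac{62}{3} \approx 20.667$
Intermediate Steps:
$K{\left(L \right)} = \frac{7 L \left(3 + L\right)}{3}$ ($K{\left(L \right)} = \frac{7 L \left(L + 3\right)}{3} = \frac{7 L \left(3 + L\right)}{3}$)
$J{\left(X \right)} = - \frac{62}{3}$ ($J{\left(X \right)} = \frac{1}{3} - \frac{\frac{7}{3} \cdot 6 \left(3 + 6\right)}{6} = \frac{1}{3} - \frac{\frac{7}{3} \cdot 6 \cdot 9}{6} = \frac{1}{3} - 21 = - \frac{62}{3}$)
$- J{\left(31 \right)} = \left(-1\right) \left(- \frac{62}{3}\right) = \frac{62}{3}$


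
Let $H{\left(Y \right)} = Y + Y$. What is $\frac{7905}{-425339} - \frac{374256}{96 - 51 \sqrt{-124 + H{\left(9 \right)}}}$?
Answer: $- \frac{849115383093}{6732691031} - \frac{1060392 i \sqrt{106}}{15829} \approx -126.12 - 689.71 i$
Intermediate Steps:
$H{\left(Y \right)} = 2 Y$
$\frac{7905}{-425339} - \frac{374256}{96 - 51 \sqrt{-124 + H{\left(9 \right)}}} = \frac{7905}{-425339} - \frac{374256}{96 - 51 \sqrt{-124 + 2 \cdot 9}} = 7905 \left(- \frac{1}{425339}\right) - \frac{374256}{96 - 51 \sqrt{-124 + 18}} = - \frac{7905}{425339} - \frac{374256}{96 - 51 \sqrt{-106}} = - \frac{7905}{425339} - \frac{374256}{96 - 51 i \sqrt{106}}$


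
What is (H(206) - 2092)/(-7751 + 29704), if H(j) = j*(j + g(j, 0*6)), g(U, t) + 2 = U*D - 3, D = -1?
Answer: -3122/21953 ≈ -0.14221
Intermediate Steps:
g(U, t) = -5 - U (g(U, t) = -2 + (U*(-1) - 3) = -2 + (-U - 3) = -2 + (-3 - U) = -5 - U)
H(j) = -5*j (H(j) = j*(j + (-5 - j)) = j*(-5) = -5*j)
(H(206) - 2092)/(-7751 + 29704) = (-5*206 - 2092)/(-7751 + 29704) = (-1030 - 2092)/21953 = -3122*1/21953 = -3122/21953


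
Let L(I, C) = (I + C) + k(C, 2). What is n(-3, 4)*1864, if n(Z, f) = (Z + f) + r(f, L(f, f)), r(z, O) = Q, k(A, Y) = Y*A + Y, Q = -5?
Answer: -7456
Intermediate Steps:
k(A, Y) = Y + A*Y (k(A, Y) = A*Y + Y = Y + A*Y)
L(I, C) = 2 + I + 3*C (L(I, C) = (I + C) + 2*(1 + C) = (C + I) + (2 + 2*C) = 2 + I + 3*C)
r(z, O) = -5
n(Z, f) = -5 + Z + f (n(Z, f) = (Z + f) - 5 = -5 + Z + f)
n(-3, 4)*1864 = (-5 - 3 + 4)*1864 = -4*1864 = -7456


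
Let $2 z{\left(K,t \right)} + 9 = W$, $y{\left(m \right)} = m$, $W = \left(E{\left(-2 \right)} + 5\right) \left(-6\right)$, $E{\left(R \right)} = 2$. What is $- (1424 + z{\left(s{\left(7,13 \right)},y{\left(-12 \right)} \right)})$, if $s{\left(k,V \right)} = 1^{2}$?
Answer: $- \frac{2797}{2} \approx -1398.5$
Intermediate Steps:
$W = -42$ ($W = \left(2 + 5\right) \left(-6\right) = 7 \left(-6\right) = -42$)
$s{\left(k,V \right)} = 1$
$z{\left(K,t \right)} = - \frac{51}{2}$ ($z{\left(K,t \right)} = - \frac{9}{2} + \frac{1}{2} \left(-42\right) = - \frac{9}{2} - 21 = - \frac{51}{2}$)
$- (1424 + z{\left(s{\left(7,13 \right)},y{\left(-12 \right)} \right)}) = - (1424 - \frac{51}{2}) = \left(-1\right) \frac{2797}{2} = - \frac{2797}{2}$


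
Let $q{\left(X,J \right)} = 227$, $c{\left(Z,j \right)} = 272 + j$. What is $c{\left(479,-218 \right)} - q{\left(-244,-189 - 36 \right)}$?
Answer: $-173$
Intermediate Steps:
$c{\left(479,-218 \right)} - q{\left(-244,-189 - 36 \right)} = \left(272 - 218\right) - 227 = 54 - 227 = -173$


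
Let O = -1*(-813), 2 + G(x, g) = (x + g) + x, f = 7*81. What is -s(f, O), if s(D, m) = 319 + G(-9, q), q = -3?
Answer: -296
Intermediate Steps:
f = 567
G(x, g) = -2 + g + 2*x (G(x, g) = -2 + ((x + g) + x) = -2 + ((g + x) + x) = -2 + (g + 2*x) = -2 + g + 2*x)
O = 813
s(D, m) = 296 (s(D, m) = 319 + (-2 - 3 + 2*(-9)) = 319 + (-2 - 3 - 18) = 319 - 23 = 296)
-s(f, O) = -1*296 = -296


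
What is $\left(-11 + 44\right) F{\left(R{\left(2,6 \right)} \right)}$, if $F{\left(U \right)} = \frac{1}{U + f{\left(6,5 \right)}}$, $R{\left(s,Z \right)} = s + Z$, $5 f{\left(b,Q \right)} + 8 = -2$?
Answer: $\frac{11}{2} \approx 5.5$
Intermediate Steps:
$f{\left(b,Q \right)} = -2$ ($f{\left(b,Q \right)} = - \frac{8}{5} + \frac{1}{5} \left(-2\right) = - \frac{8}{5} - \frac{2}{5} = -2$)
$R{\left(s,Z \right)} = Z + s$
$F{\left(U \right)} = \frac{1}{-2 + U}$ ($F{\left(U \right)} = \frac{1}{U - 2} = \frac{1}{-2 + U}$)
$\left(-11 + 44\right) F{\left(R{\left(2,6 \right)} \right)} = \frac{-11 + 44}{-2 + \left(6 + 2\right)} = \frac{33}{-2 + 8} = \frac{33}{6} = 33 \cdot \frac{1}{6} = \frac{11}{2}$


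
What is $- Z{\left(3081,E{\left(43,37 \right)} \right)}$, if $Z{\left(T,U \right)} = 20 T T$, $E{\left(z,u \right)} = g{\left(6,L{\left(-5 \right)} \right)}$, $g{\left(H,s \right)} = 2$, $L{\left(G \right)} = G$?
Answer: $-189851220$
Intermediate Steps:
$E{\left(z,u \right)} = 2$
$Z{\left(T,U \right)} = 20 T^{2}$
$- Z{\left(3081,E{\left(43,37 \right)} \right)} = - 20 \cdot 3081^{2} = - 20 \cdot 9492561 = \left(-1\right) 189851220 = -189851220$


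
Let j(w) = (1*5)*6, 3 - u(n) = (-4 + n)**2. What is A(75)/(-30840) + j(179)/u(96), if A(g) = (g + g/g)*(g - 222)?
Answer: 7800091/21744770 ≈ 0.35871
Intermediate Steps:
u(n) = 3 - (-4 + n)**2
A(g) = (1 + g)*(-222 + g) (A(g) = (g + 1)*(-222 + g) = (1 + g)*(-222 + g))
j(w) = 30 (j(w) = 5*6 = 30)
A(75)/(-30840) + j(179)/u(96) = (-222 + 75**2 - 221*75)/(-30840) + 30/(3 - (-4 + 96)**2) = (-222 + 5625 - 16575)*(-1/30840) + 30/(3 - 1*92**2) = -11172*(-1/30840) + 30/(3 - 1*8464) = 931/2570 + 30/(3 - 8464) = 931/2570 + 30/(-8461) = 931/2570 + 30*(-1/8461) = 931/2570 - 30/8461 = 7800091/21744770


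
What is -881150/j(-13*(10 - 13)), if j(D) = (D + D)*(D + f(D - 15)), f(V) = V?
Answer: -440575/2457 ≈ -179.31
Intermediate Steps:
j(D) = 2*D*(-15 + 2*D) (j(D) = (D + D)*(D + (D - 15)) = (2*D)*(D + (-15 + D)) = (2*D)*(-15 + 2*D) = 2*D*(-15 + 2*D))
-881150/j(-13*(10 - 13)) = -881150*(-1/(26*(-15 + 2*(-13*(10 - 13)))*(10 - 13))) = -881150*1/(78*(-15 + 2*(-13*(-3)))) = -881150*1/(78*(-15 + 2*39)) = -881150*1/(78*(-15 + 78)) = -881150/(2*39*63) = -881150/4914 = -881150*1/4914 = -440575/2457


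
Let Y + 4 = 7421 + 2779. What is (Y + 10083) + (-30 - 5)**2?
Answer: 21504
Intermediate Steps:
Y = 10196 (Y = -4 + (7421 + 2779) = -4 + 10200 = 10196)
(Y + 10083) + (-30 - 5)**2 = (10196 + 10083) + (-30 - 5)**2 = 20279 + (-35)**2 = 20279 + 1225 = 21504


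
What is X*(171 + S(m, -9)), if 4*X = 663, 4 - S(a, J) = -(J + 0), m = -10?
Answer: 55029/2 ≈ 27515.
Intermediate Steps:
S(a, J) = 4 + J (S(a, J) = 4 - (-1)*(J + 0) = 4 - (-1)*J = 4 + J)
X = 663/4 (X = (¼)*663 = 663/4 ≈ 165.75)
X*(171 + S(m, -9)) = 663*(171 + (4 - 9))/4 = 663*(171 - 5)/4 = (663/4)*166 = 55029/2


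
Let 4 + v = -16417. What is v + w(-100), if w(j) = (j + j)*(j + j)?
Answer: 23579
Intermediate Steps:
v = -16421 (v = -4 - 16417 = -16421)
w(j) = 4*j² (w(j) = (2*j)*(2*j) = 4*j²)
v + w(-100) = -16421 + 4*(-100)² = -16421 + 4*10000 = -16421 + 40000 = 23579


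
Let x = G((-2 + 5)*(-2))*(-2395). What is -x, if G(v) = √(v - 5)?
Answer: 2395*I*√11 ≈ 7943.3*I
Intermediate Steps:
G(v) = √(-5 + v)
x = -2395*I*√11 (x = √(-5 + (-2 + 5)*(-2))*(-2395) = √(-5 + 3*(-2))*(-2395) = √(-5 - 6)*(-2395) = √(-11)*(-2395) = (I*√11)*(-2395) = -2395*I*√11 ≈ -7943.3*I)
-x = -(-2395)*I*√11 = 2395*I*√11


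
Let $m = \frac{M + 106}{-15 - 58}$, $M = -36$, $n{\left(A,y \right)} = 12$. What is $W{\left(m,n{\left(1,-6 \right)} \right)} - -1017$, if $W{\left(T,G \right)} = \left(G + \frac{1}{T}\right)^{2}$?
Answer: $\frac{5571589}{4900} \approx 1137.1$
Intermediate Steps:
$m = - \frac{70}{73}$ ($m = \frac{-36 + 106}{-15 - 58} = \frac{70}{-73} = 70 \left(- \frac{1}{73}\right) = - \frac{70}{73} \approx -0.9589$)
$W{\left(m,n{\left(1,-6 \right)} \right)} - -1017 = \frac{\left(1 + 12 \left(- \frac{70}{73}\right)\right)^{2}}{\frac{4900}{5329}} - -1017 = \frac{5329 \left(1 - \frac{840}{73}\right)^{2}}{4900} + 1017 = \frac{5329 \left(- \frac{767}{73}\right)^{2}}{4900} + 1017 = \frac{5329}{4900} \cdot \frac{588289}{5329} + 1017 = \frac{588289}{4900} + 1017 = \frac{5571589}{4900}$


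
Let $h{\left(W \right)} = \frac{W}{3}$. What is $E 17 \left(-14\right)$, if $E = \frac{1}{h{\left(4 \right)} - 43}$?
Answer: $\frac{714}{125} \approx 5.712$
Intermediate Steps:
$h{\left(W \right)} = \frac{W}{3}$ ($h{\left(W \right)} = W \frac{1}{3} = \frac{W}{3}$)
$E = - \frac{3}{125}$ ($E = \frac{1}{\frac{1}{3} \cdot 4 - 43} = \frac{1}{\frac{4}{3} - 43} = \frac{1}{- \frac{125}{3}} = - \frac{3}{125} \approx -0.024$)
$E 17 \left(-14\right) = \left(- \frac{3}{125}\right) 17 \left(-14\right) = \left(- \frac{51}{125}\right) \left(-14\right) = \frac{714}{125}$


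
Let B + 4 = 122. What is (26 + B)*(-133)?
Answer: -19152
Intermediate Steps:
B = 118 (B = -4 + 122 = 118)
(26 + B)*(-133) = (26 + 118)*(-133) = 144*(-133) = -19152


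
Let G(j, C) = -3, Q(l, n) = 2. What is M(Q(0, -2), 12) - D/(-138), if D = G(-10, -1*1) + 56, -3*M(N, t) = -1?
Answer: 33/46 ≈ 0.71739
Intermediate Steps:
M(N, t) = ⅓ (M(N, t) = -⅓*(-1) = ⅓)
D = 53 (D = -3 + 56 = 53)
M(Q(0, -2), 12) - D/(-138) = ⅓ - 53/(-138) = ⅓ - 53*(-1)/138 = ⅓ - 1*(-53/138) = ⅓ + 53/138 = 33/46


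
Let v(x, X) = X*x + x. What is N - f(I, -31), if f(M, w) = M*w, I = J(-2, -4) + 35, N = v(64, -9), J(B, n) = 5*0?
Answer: 573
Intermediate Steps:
J(B, n) = 0
v(x, X) = x + X*x
N = -512 (N = 64*(1 - 9) = 64*(-8) = -512)
I = 35 (I = 0 + 35 = 35)
N - f(I, -31) = -512 - 35*(-31) = -512 - 1*(-1085) = -512 + 1085 = 573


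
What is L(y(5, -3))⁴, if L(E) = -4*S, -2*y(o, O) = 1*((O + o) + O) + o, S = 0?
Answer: 0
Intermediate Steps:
y(o, O) = -O - o (y(o, O) = -(1*((O + o) + O) + o)/2 = -(1*(o + 2*O) + o)/2 = -((o + 2*O) + o)/2 = -(2*O + 2*o)/2 = -O - o)
L(E) = 0 (L(E) = -4*0 = 0)
L(y(5, -3))⁴ = 0⁴ = 0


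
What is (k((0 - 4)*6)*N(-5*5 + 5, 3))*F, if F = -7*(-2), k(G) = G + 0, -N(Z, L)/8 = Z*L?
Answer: -161280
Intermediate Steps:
N(Z, L) = -8*L*Z (N(Z, L) = -8*Z*L = -8*L*Z)
k(G) = G
F = 14
(k((0 - 4)*6)*N(-5*5 + 5, 3))*F = (((0 - 4)*6)*(-8*3*(-5*5 + 5)))*14 = ((-4*6)*(-8*3*(-25 + 5)))*14 = -(-192)*3*(-20)*14 = -24*480*14 = -11520*14 = -161280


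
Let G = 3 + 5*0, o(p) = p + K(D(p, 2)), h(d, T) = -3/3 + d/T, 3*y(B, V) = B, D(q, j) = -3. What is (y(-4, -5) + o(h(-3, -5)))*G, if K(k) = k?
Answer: -71/5 ≈ -14.200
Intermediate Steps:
y(B, V) = B/3
h(d, T) = -1 + d/T (h(d, T) = -3*⅓ + d/T = -1 + d/T)
o(p) = -3 + p (o(p) = p - 3 = -3 + p)
G = 3 (G = 3 + 0 = 3)
(y(-4, -5) + o(h(-3, -5)))*G = ((⅓)*(-4) + (-3 + (-3 - 1*(-5))/(-5)))*3 = (-4/3 + (-3 - (-3 + 5)/5))*3 = (-4/3 + (-3 - ⅕*2))*3 = (-4/3 + (-3 - ⅖))*3 = (-4/3 - 17/5)*3 = -71/15*3 = -71/5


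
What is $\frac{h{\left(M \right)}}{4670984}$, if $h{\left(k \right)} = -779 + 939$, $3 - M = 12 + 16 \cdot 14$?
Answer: $\frac{20}{583873} \approx 3.4254 \cdot 10^{-5}$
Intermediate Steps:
$M = -233$ ($M = 3 - \left(12 + 16 \cdot 14\right) = 3 - \left(12 + 224\right) = 3 - 236 = -233$)
$h{\left(k \right)} = 160$
$\frac{h{\left(M \right)}}{4670984} = \frac{160}{4670984} = 160 \cdot \frac{1}{4670984} = \frac{20}{583873}$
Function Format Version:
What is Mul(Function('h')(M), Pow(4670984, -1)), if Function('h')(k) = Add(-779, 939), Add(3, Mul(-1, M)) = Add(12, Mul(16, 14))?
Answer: Rational(20, 583873) ≈ 3.4254e-5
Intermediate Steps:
M = -233 (M = Add(3, Mul(-1, Add(12, Mul(16, 14)))) = Add(3, Mul(-1, Add(12, 224))) = Add(3, Mul(-1, 236)) = Add(3, -236) = -233)
Function('h')(k) = 160
Mul(Function('h')(M), Pow(4670984, -1)) = Mul(160, Pow(4670984, -1)) = Mul(160, Rational(1, 4670984)) = Rational(20, 583873)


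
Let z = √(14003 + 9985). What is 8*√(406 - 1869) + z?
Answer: 2*√5997 + 8*I*√1463 ≈ 154.88 + 305.99*I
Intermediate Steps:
z = 2*√5997 (z = √23988 = 2*√5997 ≈ 154.88)
8*√(406 - 1869) + z = 8*√(406 - 1869) + 2*√5997 = 8*√(-1463) + 2*√5997 = 8*(I*√1463) + 2*√5997 = 8*I*√1463 + 2*√5997 = 2*√5997 + 8*I*√1463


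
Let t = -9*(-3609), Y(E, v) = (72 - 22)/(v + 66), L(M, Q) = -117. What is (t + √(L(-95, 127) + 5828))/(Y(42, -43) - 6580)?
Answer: -83007/16810 - 23*√5711/151290 ≈ -4.9494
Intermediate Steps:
Y(E, v) = 50/(66 + v)
t = 32481
(t + √(L(-95, 127) + 5828))/(Y(42, -43) - 6580) = (32481 + √(-117 + 5828))/(50/(66 - 43) - 6580) = (32481 + √5711)/(50/23 - 6580) = (32481 + √5711)/(-151290/23) = (32481 + √5711)*(-23/151290) = -83007/16810 - 23*√5711/151290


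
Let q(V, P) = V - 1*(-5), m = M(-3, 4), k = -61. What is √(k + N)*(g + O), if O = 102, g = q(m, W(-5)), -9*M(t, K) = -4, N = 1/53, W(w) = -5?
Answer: 3868*I*√10706/477 ≈ 839.04*I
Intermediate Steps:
N = 1/53 (N = 1*(1/53) = 1/53 ≈ 0.018868)
M(t, K) = 4/9 (M(t, K) = -⅑*(-4) = 4/9)
m = 4/9 ≈ 0.44444
q(V, P) = 5 + V (q(V, P) = V + 5 = 5 + V)
g = 49/9 (g = 5 + 4/9 = 49/9 ≈ 5.4444)
√(k + N)*(g + O) = √(-61 + 1/53)*(49/9 + 102) = √(-3232/53)*(967/9) = (4*I*√10706/53)*(967/9) = 3868*I*√10706/477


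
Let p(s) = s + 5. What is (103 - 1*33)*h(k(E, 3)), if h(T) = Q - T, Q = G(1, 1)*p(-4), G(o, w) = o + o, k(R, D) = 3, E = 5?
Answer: -70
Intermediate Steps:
G(o, w) = 2*o
p(s) = 5 + s
Q = 2 (Q = (2*1)*(5 - 4) = 2*1 = 2)
h(T) = 2 - T
(103 - 1*33)*h(k(E, 3)) = (103 - 1*33)*(2 - 1*3) = (103 - 33)*(2 - 3) = 70*(-1) = -70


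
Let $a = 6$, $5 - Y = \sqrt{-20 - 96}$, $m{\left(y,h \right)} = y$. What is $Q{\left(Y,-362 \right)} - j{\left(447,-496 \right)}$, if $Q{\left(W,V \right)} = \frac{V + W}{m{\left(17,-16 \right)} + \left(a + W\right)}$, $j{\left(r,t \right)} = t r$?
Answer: $\frac{9976546}{45} - \frac{77 i \sqrt{29}}{90} \approx 2.217 \cdot 10^{5} - 4.6073 i$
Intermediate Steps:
$Y = 5 - 2 i \sqrt{29}$ ($Y = 5 - \sqrt{-20 - 96} = 5 - \sqrt{-116} = 5 - 2 i \sqrt{29} \approx 5.0 - 10.77 i$)
$j{\left(r,t \right)} = r t$
$Q{\left(W,V \right)} = \frac{V + W}{23 + W}$ ($Q{\left(W,V \right)} = \frac{V + W}{17 + \left(6 + W\right)} = \frac{V + W}{23 + W}$)
$Q{\left(Y,-362 \right)} - j{\left(447,-496 \right)} = \frac{-362 + \left(5 - 2 i \sqrt{29}\right)}{23 + \left(5 - 2 i \sqrt{29}\right)} - 447 \left(-496\right) = \frac{-357 - 2 i \sqrt{29}}{28 - 2 i \sqrt{29}} - -221712 = \frac{-357 - 2 i \sqrt{29}}{28 - 2 i \sqrt{29}} + 221712 = 221712 + \frac{-357 - 2 i \sqrt{29}}{28 - 2 i \sqrt{29}}$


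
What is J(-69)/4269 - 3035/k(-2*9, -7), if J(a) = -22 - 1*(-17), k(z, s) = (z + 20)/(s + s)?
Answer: 90694900/4269 ≈ 21245.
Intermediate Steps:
k(z, s) = (20 + z)/(2*s) (k(z, s) = (20 + z)/((2*s)) = (20 + z)*(1/(2*s)) = (20 + z)/(2*s))
J(a) = -5 (J(a) = -22 + 17 = -5)
J(-69)/4269 - 3035/k(-2*9, -7) = -5/4269 - 3035*(-14/(20 - 2*9)) = -5*1/4269 - 3035*(-14/(20 - 18)) = -5/4269 - 3035/((½)*(-⅐)*2) = -5/4269 - 3035/(-⅐) = -5/4269 - 3035*(-7) = -5/4269 + 21245 = 90694900/4269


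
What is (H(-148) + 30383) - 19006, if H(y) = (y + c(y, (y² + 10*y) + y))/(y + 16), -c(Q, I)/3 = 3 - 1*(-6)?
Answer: 1501939/132 ≈ 11378.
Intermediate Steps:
c(Q, I) = -27 (c(Q, I) = -3*(3 - 1*(-6)) = -3*(3 + 6) = -3*9 = -27)
H(y) = (-27 + y)/(16 + y) (H(y) = (y - 27)/(y + 16) = (-27 + y)/(16 + y))
(H(-148) + 30383) - 19006 = ((-27 - 148)/(16 - 148) + 30383) - 19006 = (-175/(-132) + 30383) - 19006 = (-1/132*(-175) + 30383) - 19006 = (175/132 + 30383) - 19006 = 4010731/132 - 19006 = 1501939/132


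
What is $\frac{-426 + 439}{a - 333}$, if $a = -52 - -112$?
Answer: $- \frac{1}{21} \approx -0.047619$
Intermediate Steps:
$a = 60$ ($a = -52 + 112 = 60$)
$\frac{-426 + 439}{a - 333} = \frac{-426 + 439}{60 - 333} = \frac{13}{-273} = 13 \left(- \frac{1}{273}\right) = - \frac{1}{21}$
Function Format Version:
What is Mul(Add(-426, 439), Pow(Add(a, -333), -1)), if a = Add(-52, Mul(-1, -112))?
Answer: Rational(-1, 21) ≈ -0.047619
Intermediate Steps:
a = 60 (a = Add(-52, 112) = 60)
Mul(Add(-426, 439), Pow(Add(a, -333), -1)) = Mul(Add(-426, 439), Pow(Add(60, -333), -1)) = Mul(13, Pow(-273, -1)) = Mul(13, Rational(-1, 273)) = Rational(-1, 21)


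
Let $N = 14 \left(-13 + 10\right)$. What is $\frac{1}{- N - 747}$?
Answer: $- \frac{1}{705} \approx -0.0014184$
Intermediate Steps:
$N = -42$ ($N = 14 \left(-3\right) = -42$)
$\frac{1}{- N - 747} = \frac{1}{\left(-1\right) \left(-42\right) - 747} = \frac{1}{42 - 747} = \frac{1}{-705} = - \frac{1}{705}$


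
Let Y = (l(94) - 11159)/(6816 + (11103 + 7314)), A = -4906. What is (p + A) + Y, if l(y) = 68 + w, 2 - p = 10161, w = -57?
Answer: -126715431/8411 ≈ -15065.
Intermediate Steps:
p = -10159 (p = 2 - 1*10161 = 2 - 10161 = -10159)
l(y) = 11 (l(y) = 68 - 57 = 11)
Y = -3716/8411 (Y = (11 - 11159)/(6816 + (11103 + 7314)) = -11148/(6816 + 18417) = -11148/25233 = -11148*1/25233 = -3716/8411 ≈ -0.44180)
(p + A) + Y = (-10159 - 4906) - 3716/8411 = -15065 - 3716/8411 = -126715431/8411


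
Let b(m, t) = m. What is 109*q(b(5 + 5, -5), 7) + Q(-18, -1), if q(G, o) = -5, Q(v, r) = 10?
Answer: -535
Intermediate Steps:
109*q(b(5 + 5, -5), 7) + Q(-18, -1) = 109*(-5) + 10 = -545 + 10 = -535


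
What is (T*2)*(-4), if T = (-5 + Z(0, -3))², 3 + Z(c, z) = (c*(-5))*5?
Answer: -512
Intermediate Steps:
Z(c, z) = -3 - 25*c (Z(c, z) = -3 + (c*(-5))*5 = -3 - 5*c*5 = -3 - 25*c)
T = 64 (T = (-5 + (-3 - 25*0))² = (-5 + (-3 + 0))² = (-5 - 3)² = (-8)² = 64)
(T*2)*(-4) = (64*2)*(-4) = 128*(-4) = -512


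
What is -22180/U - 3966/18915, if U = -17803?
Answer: 116309334/112247915 ≈ 1.0362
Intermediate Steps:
-22180/U - 3966/18915 = -22180/(-17803) - 3966/18915 = -22180*(-1/17803) - 3966*1/18915 = 22180/17803 - 1322/6305 = 116309334/112247915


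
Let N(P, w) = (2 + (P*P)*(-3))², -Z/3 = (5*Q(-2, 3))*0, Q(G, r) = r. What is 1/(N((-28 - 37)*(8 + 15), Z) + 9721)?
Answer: 1/44958003945050 ≈ 2.2243e-14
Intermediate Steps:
Z = 0 (Z = -3*5*3*0 = -45*0 = -3*0 = 0)
N(P, w) = (2 - 3*P²)² (N(P, w) = (2 + P²*(-3))² = (2 - 3*P²)²)
1/(N((-28 - 37)*(8 + 15), Z) + 9721) = 1/((-2 + 3*((-28 - 37)*(8 + 15))²)² + 9721) = 1/((-2 + 3*(-65*23)²)² + 9721) = 1/((-2 + 3*(-1495)²)² + 9721) = 1/((-2 + 3*2235025)² + 9721) = 1/((-2 + 6705075)² + 9721) = 1/(6705073² + 9721) = 1/(44958003935329 + 9721) = 1/44958003945050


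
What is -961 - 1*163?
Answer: -1124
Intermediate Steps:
-961 - 1*163 = -961 - 163 = -1124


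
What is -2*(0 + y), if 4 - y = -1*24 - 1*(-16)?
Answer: -24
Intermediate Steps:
y = 12 (y = 4 - (-1*24 - 1*(-16)) = 4 - (-24 + 16) = 4 - 1*(-8) = 4 + 8 = 12)
-2*(0 + y) = -2*(0 + 12) = -2*12 = -24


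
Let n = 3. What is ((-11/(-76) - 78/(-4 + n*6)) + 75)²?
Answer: 1369962169/283024 ≈ 4840.4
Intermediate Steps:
((-11/(-76) - 78/(-4 + n*6)) + 75)² = ((-11/(-76) - 78/(-4 + 3*6)) + 75)² = ((-11*(-1/76) - 78/(-4 + 18)) + 75)² = ((11/76 - 78/14) + 75)² = ((11/76 - 78*1/14) + 75)² = ((11/76 - 39/7) + 75)² = (-2887/532 + 75)² = (37013/532)² = 1369962169/283024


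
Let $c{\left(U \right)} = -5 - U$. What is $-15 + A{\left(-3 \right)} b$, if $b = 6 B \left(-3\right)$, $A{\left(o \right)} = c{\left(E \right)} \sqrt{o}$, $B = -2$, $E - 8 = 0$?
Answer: $-15 - 468 i \sqrt{3} \approx -15.0 - 810.6 i$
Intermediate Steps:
$E = 8$ ($E = 8 + 0 = 8$)
$A{\left(o \right)} = - 13 \sqrt{o}$ ($A{\left(o \right)} = \left(-5 - 8\right) \sqrt{o} = - 13 \sqrt{o}$)
$b = 36$ ($b = 6 \left(-2\right) \left(-3\right) = \left(-12\right) \left(-3\right) = 36$)
$-15 + A{\left(-3 \right)} b = -15 + - 13 \sqrt{-3} \cdot 36 = -15 + - 13 i \sqrt{3} \cdot 36 = -15 - 468 i \sqrt{3}$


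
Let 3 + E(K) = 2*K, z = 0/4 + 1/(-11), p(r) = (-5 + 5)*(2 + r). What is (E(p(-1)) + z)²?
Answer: 1156/121 ≈ 9.5537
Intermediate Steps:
p(r) = 0 (p(r) = 0*(2 + r) = 0)
z = -1/11 (z = 0*(¼) + 1*(-1/11) = 0 - 1/11 = -1/11 ≈ -0.090909)
E(K) = -3 + 2*K
(E(p(-1)) + z)² = ((-3 + 2*0) - 1/11)² = ((-3 + 0) - 1/11)² = (-3 - 1/11)² = (-34/11)² = 1156/121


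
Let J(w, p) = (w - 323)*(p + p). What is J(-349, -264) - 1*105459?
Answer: 249357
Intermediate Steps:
J(w, p) = 2*p*(-323 + w) (J(w, p) = (-323 + w)*(2*p) = 2*p*(-323 + w))
J(-349, -264) - 1*105459 = 2*(-264)*(-323 - 349) - 1*105459 = 2*(-264)*(-672) - 105459 = 354816 - 105459 = 249357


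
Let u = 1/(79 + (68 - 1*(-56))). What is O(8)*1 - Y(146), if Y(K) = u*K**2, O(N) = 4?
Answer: -20504/203 ≈ -101.00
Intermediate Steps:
u = 1/203 (u = 1/(79 + (68 + 56)) = 1/(79 + 124) = 1/203 ≈ 0.0049261)
Y(K) = K**2/203
O(8)*1 - Y(146) = 4*1 - 146**2/203 = 4 - 21316/203 = -20504/203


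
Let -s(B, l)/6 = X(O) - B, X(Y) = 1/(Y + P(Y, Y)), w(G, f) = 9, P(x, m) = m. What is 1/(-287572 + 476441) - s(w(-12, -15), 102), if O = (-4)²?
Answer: -162616193/3021904 ≈ -53.813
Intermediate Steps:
O = 16
X(Y) = 1/(2*Y) (X(Y) = 1/(Y + Y) = 1/(2*Y))
s(B, l) = -3/16 + 6*B (s(B, l) = -6*((½)/16 - B) = -6*((½)*(1/16) - B) = -6*(1/32 - B) = -3/16 + 6*B)
1/(-287572 + 476441) - s(w(-12, -15), 102) = 1/(-287572 + 476441) - (-3/16 + 6*9) = 1/188869 - (-3/16 + 54) = 1/188869 - 1*861/16 = 1/188869 - 861/16 = -162616193/3021904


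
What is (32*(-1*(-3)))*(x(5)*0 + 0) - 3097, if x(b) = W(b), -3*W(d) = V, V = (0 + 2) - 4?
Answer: -3097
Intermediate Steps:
V = -2 (V = 2 - 4 = -2)
W(d) = ⅔ (W(d) = -⅓*(-2) = ⅔)
x(b) = ⅔
(32*(-1*(-3)))*(x(5)*0 + 0) - 3097 = (32*(-1*(-3)))*((⅔)*0 + 0) - 3097 = (32*3)*(0 + 0) - 3097 = 96*0 - 3097 = 0 - 3097 = -3097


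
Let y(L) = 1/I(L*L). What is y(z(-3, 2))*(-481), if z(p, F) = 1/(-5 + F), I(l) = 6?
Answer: -481/6 ≈ -80.167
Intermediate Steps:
y(L) = 1/6
y(z(-3, 2))*(-481) = (1/6)*(-481) = -481/6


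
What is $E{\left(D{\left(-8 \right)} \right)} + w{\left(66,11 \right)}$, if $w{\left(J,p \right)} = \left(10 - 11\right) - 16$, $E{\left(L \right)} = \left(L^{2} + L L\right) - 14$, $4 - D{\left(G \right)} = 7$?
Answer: $-13$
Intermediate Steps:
$D{\left(G \right)} = -3$ ($D{\left(G \right)} = 4 - 7 = -3$)
$E{\left(L \right)} = -14 + 2 L^{2}$ ($E{\left(L \right)} = \left(L^{2} + L^{2}\right) - 14 = 2 L^{2} - 14 = -14 + 2 L^{2}$)
$w{\left(J,p \right)} = -17$ ($w{\left(J,p \right)} = -1 - 16 = -17$)
$E{\left(D{\left(-8 \right)} \right)} + w{\left(66,11 \right)} = \left(-14 + 2 \left(-3\right)^{2}\right) - 17 = \left(-14 + 2 \cdot 9\right) - 17 = \left(-14 + 18\right) - 17 = 4 - 17 = -13$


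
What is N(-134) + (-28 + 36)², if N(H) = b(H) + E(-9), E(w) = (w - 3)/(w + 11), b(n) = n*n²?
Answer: -2406046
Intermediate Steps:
b(n) = n³
E(w) = (-3 + w)/(11 + w)
N(H) = -6 + H³ (N(H) = H³ + (-3 - 9)/(11 - 9) = H³ - 12/2 = H³ + (½)*(-12) = H³ - 6 = -6 + H³)
N(-134) + (-28 + 36)² = (-6 + (-134)³) + (-28 + 36)² = (-6 - 2406104) + 8² = -2406110 + 64 = -2406046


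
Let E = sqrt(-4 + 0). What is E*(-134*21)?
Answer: -5628*I ≈ -5628.0*I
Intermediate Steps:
E = 2*I (E = sqrt(-4) = 2*I ≈ 2.0*I)
E*(-134*21) = (2*I)*(-134*21) = (2*I)*(-2814) = -5628*I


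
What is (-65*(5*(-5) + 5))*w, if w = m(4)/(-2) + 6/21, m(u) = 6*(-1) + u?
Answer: 11700/7 ≈ 1671.4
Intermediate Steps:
m(u) = -6 + u
w = 9/7 (w = (-6 + 4)/(-2) + 6/21 = -2*(-½) + 6*(1/21) = 1 + 2/7 = 9/7 ≈ 1.2857)
(-65*(5*(-5) + 5))*w = -65*(5*(-5) + 5)*(9/7) = -65*(-25 + 5)*(9/7) = -65*(-20)*(9/7) = 1300*(9/7) = 11700/7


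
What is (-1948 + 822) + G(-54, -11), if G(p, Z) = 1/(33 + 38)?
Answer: -79945/71 ≈ -1126.0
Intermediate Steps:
G(p, Z) = 1/71
(-1948 + 822) + G(-54, -11) = (-1948 + 822) + 1/71 = -1126 + 1/71 = -79945/71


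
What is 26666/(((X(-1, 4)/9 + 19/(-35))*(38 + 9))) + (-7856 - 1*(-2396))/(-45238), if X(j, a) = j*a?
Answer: -189954945600/330621923 ≈ -574.54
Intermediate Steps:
X(j, a) = a*j
26666/(((X(-1, 4)/9 + 19/(-35))*(38 + 9))) + (-7856 - 1*(-2396))/(-45238) = 26666/((((4*(-1))/9 + 19/(-35))*(38 + 9))) + (-7856 - 1*(-2396))/(-45238) = 26666/(((-4*1/9 + 19*(-1/35))*47)) + (-7856 + 2396)*(-1/45238) = 26666/(((-4/9 - 19/35)*47)) - 5460*(-1/45238) = 26666/((-311/315*47)) + 2730/22619 = 26666/(-14617/315) + 2730/22619 = 26666*(-315/14617) + 2730/22619 = -8399790/14617 + 2730/22619 = -189954945600/330621923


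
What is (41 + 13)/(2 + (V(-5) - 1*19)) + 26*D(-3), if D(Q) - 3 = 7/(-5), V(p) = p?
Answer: 2153/55 ≈ 39.145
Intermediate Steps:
D(Q) = 8/5 (D(Q) = 3 + 7/(-5) = 3 + 7*(-⅕) = 3 - 7/5 = 8/5)
(41 + 13)/(2 + (V(-5) - 1*19)) + 26*D(-3) = (41 + 13)/(2 + (-5 - 1*19)) + 26*(8/5) = 54/(2 + (-5 - 19)) + 208/5 = 54/(2 - 24) + 208/5 = 54/(-22) + 208/5 = 54*(-1/22) + 208/5 = -27/11 + 208/5 = 2153/55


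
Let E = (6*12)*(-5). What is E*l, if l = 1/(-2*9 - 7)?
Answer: 72/5 ≈ 14.400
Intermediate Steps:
l = -1/25 (l = 1/(-18 - 7) = 1/(-25) = -1/25 ≈ -0.040000)
E = -360 (E = 72*(-5) = -360)
E*l = -360*(-1/25) = 72/5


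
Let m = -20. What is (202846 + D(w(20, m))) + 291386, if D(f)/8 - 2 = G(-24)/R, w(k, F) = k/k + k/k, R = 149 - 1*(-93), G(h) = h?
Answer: 59803912/121 ≈ 4.9425e+5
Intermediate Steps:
R = 242 (R = 149 + 93 = 242)
w(k, F) = 2 (w(k, F) = 1 + 1 = 2)
D(f) = 1840/121 (D(f) = 16 + 8*(-24/242) = 16 + 8*(-24*1/242) = 16 + 8*(-12/121) = 16 - 96/121 = 1840/121)
(202846 + D(w(20, m))) + 291386 = (202846 + 1840/121) + 291386 = 24546206/121 + 291386 = 59803912/121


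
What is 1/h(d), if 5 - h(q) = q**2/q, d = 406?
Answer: -1/401 ≈ -0.0024938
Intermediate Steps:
h(q) = 5 - q (h(q) = 5 - q**2/q = 5 - q)
1/h(d) = 1/(5 - 1*406) = 1/(5 - 406) = 1/(-401) = -1/401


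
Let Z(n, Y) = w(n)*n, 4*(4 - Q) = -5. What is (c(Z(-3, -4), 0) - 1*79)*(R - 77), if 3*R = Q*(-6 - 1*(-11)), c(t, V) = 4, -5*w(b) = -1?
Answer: 20475/4 ≈ 5118.8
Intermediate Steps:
w(b) = ⅕ (w(b) = -⅕*(-1) = ⅕)
Q = 21/4 (Q = 4 - ¼*(-5) = 4 + 5/4 = 21/4 ≈ 5.2500)
Z(n, Y) = n/5
R = 35/4 (R = (21*(-6 - 1*(-11))/4)/3 = (21*(-6 + 11)/4)/3 = ((21/4)*5)/3 = (⅓)*(105/4) = 35/4 ≈ 8.7500)
(c(Z(-3, -4), 0) - 1*79)*(R - 77) = (4 - 1*79)*(35/4 - 77) = (4 - 79)*(-273/4) = -75*(-273/4) = 20475/4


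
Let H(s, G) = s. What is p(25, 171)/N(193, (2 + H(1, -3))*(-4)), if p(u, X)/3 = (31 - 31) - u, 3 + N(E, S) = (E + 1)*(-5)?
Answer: 75/973 ≈ 0.077081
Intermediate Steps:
N(E, S) = -8 - 5*E (N(E, S) = -3 + (E + 1)*(-5) = -3 + (1 + E)*(-5) = -3 + (-5 - 5*E) = -8 - 5*E)
p(u, X) = -3*u (p(u, X) = 3*((31 - 31) - u) = 3*(0 - u) = 3*(-u) = -3*u)
p(25, 171)/N(193, (2 + H(1, -3))*(-4)) = (-3*25)/(-8 - 5*193) = -75/(-8 - 965) = -75/(-973) = -75*(-1/973) = 75/973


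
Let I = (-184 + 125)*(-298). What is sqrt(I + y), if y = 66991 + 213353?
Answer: sqrt(297926) ≈ 545.83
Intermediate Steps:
I = 17582 (I = -59*(-298) = 17582)
y = 280344
sqrt(I + y) = sqrt(17582 + 280344) = sqrt(297926)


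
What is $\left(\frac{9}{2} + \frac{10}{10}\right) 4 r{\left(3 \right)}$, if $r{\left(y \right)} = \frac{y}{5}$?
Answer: $\frac{66}{5} \approx 13.2$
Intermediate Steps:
$r{\left(y \right)} = \frac{y}{5}$ ($r{\left(y \right)} = y \frac{1}{5} = \frac{y}{5}$)
$\left(\frac{9}{2} + \frac{10}{10}\right) 4 r{\left(3 \right)} = \left(\frac{9}{2} + \frac{10}{10}\right) 4 \cdot \frac{1}{5} \cdot 3 = \left(9 \cdot \frac{1}{2} + 10 \cdot \frac{1}{10}\right) 4 \cdot \frac{3}{5} = \left(\frac{9}{2} + 1\right) 4 \cdot \frac{3}{5} = \frac{11}{2} \cdot 4 \cdot \frac{3}{5} = 22 \cdot \frac{3}{5} = \frac{66}{5}$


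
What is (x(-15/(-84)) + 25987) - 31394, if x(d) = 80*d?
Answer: -37749/7 ≈ -5392.7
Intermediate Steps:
(x(-15/(-84)) + 25987) - 31394 = (80*(-15/(-84)) + 25987) - 31394 = (80*(-15*(-1/84)) + 25987) - 31394 = (80*(5/28) + 25987) - 31394 = (100/7 + 25987) - 31394 = 182009/7 - 31394 = -37749/7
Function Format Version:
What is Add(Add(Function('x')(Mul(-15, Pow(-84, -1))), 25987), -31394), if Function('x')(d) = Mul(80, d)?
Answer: Rational(-37749, 7) ≈ -5392.7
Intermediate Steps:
Add(Add(Function('x')(Mul(-15, Pow(-84, -1))), 25987), -31394) = Add(Add(Mul(80, Mul(-15, Pow(-84, -1))), 25987), -31394) = Add(Add(Mul(80, Mul(-15, Rational(-1, 84))), 25987), -31394) = Add(Add(Mul(80, Rational(5, 28)), 25987), -31394) = Add(Add(Rational(100, 7), 25987), -31394) = Add(Rational(182009, 7), -31394) = Rational(-37749, 7)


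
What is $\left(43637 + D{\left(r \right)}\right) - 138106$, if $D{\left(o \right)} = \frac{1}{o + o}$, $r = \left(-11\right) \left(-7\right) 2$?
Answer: $- \frac{29096451}{308} \approx -94469.0$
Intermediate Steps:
$r = 154$ ($r = 77 \cdot 2 = 154$)
$D{\left(o \right)} = \frac{1}{2 o}$
$\left(43637 + D{\left(r \right)}\right) - 138106 = \left(43637 + \frac{1}{2 \cdot 154}\right) - 138106 = \left(43637 + \frac{1}{2} \cdot \frac{1}{154}\right) - 138106 = \left(43637 + \frac{1}{308}\right) - 138106 = \frac{13440197}{308} - 138106 = - \frac{29096451}{308}$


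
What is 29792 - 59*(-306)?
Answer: 47846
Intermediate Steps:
29792 - 59*(-306) = 29792 - 1*(-18054) = 29792 + 18054 = 47846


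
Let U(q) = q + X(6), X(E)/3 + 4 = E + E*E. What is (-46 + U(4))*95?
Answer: 6840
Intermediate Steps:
X(E) = -12 + 3*E + 3*E**2 (X(E) = -12 + 3*(E + E*E) = -12 + 3*(E + E**2) = -12 + (3*E + 3*E**2) = -12 + 3*E + 3*E**2)
U(q) = 114 + q (U(q) = q + (-12 + 3*6 + 3*6**2) = q + (-12 + 18 + 3*36) = q + (-12 + 18 + 108) = q + 114 = 114 + q)
(-46 + U(4))*95 = (-46 + (114 + 4))*95 = (-46 + 118)*95 = 72*95 = 6840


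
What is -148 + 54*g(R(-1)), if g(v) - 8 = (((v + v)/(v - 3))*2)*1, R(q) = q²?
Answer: 176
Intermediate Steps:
g(v) = 8 + 4*v/(-3 + v) (g(v) = 8 + (((v + v)/(v - 3))*2)*1 = 8 + (((2*v)/(-3 + v))*2)*1 = 8 + ((2*v/(-3 + v))*2)*1 = 8 + (4*v/(-3 + v))*1 = 8 + 4*v/(-3 + v))
-148 + 54*g(R(-1)) = -148 + 54*(12*(-2 + (-1)²)/(-3 + (-1)²)) = -148 + 54*(12*(-2 + 1)/(-3 + 1)) = -148 + 54*(12*(-1)/(-2)) = -148 + 54*(12*(-½)*(-1)) = -148 + 54*6 = -148 + 324 = 176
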